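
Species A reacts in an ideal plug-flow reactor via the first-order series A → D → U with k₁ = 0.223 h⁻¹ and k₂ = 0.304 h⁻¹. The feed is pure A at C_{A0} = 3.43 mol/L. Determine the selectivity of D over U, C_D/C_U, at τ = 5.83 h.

0.634

The intermediate concentration in a first-order A→B→C sequence is C_D = k₁C_{A0}(e^(−k₁τ) − e^(−k₂τ))/(k₂−k₁).
e^(−k₁τ) = e^(−0.223×5.83) = e^(−1.300) = 0.2725; e^(−k₂τ) = e^(−1.772) = 0.1699.
C_D = 0.223×3.43/(0.304−0.223) × (0.2725−0.1699) = 9.443×0.1026 = 0.9686 mol/L.
C_A = C_{A0}e^(−k₁τ) = 0.9347 mol/L, so C_U = C_{A0}−C_A−C_D = 1.527 mol/L; C_D/C_U = 0.634.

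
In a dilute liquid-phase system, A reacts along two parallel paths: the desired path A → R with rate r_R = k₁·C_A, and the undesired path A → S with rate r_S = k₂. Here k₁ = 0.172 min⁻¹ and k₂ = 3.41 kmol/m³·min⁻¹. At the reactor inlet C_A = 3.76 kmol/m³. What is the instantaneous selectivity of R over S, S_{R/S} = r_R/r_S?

0.190

S_{R/S} = r_R/r_S = (k₁·C_A)/(k₂) = (k₁/k₂)·C_A.
= (0.172×3.760) / (3.41) = 0.6467/3.410 = 0.190.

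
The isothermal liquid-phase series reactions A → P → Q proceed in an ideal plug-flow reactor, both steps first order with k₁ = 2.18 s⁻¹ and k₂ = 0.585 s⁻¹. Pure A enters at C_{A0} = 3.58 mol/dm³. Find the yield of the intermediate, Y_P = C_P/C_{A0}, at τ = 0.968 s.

0.610

For first-order series with pure A initially, C_P(τ) = k₁C_{A0}/(k₂−k₁)·(e^(−k₁τ) − e^(−k₂τ)).
e^(−k₁τ) = e^(−2.18×0.968) = e^(−2.110) = 0.1212; e^(−k₂τ) = e^(−0.5663) = 0.5676.
C_P = 2.18×3.58/(0.585−2.18) × (0.1212−0.5676) = (-4.893)×(-0.4464) = 2.184 mol/dm³.
Y_P = C_P/C_{A0} = 2.184/3.58 = 0.610.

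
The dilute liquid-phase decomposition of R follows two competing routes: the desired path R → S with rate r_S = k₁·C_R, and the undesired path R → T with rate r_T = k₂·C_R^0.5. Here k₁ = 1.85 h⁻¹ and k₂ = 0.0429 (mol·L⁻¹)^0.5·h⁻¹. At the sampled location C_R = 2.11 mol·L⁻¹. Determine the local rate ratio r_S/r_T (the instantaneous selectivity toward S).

62.6

S_{S/T} = r_S/r_T = (k₁·C_R)/(k₂·C_R^0.5) = (k₁/k₂)·C_R^0.5.
= (1.85×2.110) / (0.0429×2.110^0.5) = 3.903/0.06232 = 62.6.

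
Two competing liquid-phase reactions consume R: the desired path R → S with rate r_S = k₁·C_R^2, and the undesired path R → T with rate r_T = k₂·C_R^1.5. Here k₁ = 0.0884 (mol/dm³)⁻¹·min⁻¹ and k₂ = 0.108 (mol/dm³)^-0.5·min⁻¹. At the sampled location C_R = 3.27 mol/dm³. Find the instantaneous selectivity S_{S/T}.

1.48

S_{S/T} = r_S/r_T = (k₁·C_R^2)/(k₂·C_R^1.5) = (k₁/k₂)·C_R^0.5.
= (0.0884×3.270^2) / (0.108×3.270^1.5) = 0.9453/0.6386 = 1.48.
Since the desired path is higher order in R, keeping C_R high (PFR or concentrated feed) favours S.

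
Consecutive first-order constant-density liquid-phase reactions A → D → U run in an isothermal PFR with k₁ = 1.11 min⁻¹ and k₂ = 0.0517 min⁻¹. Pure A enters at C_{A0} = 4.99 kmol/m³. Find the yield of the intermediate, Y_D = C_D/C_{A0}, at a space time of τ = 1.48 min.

0.769

Solving the coupled first-order balances gives C_D(τ) = [k₁/(k₂−k₁)]·C_{A0}·(e^(−k₁τ) − e^(−k₂τ)).
e^(−k₁τ) = e^(−1.11×1.48) = e^(−1.643) = 0.1934; e^(−k₂τ) = e^(−0.07652) = 0.9263.
C_D = 1.11×4.99/(0.0517−1.11) × (0.1934−0.9263) = (-5.234)×(-0.7329) = 3.836 kmol/m³.
Y_D = C_D/C_{A0} = 3.836/4.99 = 0.769.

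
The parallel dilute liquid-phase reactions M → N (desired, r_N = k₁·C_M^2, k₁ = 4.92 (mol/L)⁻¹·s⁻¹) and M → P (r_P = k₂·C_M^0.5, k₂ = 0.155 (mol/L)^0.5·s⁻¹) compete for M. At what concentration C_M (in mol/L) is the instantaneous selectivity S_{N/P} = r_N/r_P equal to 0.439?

0.0576 mol/L

S_{N/P} = (k₁/k₂)·C_M^1.5 ⇒ C_M = (S·k₂/k₁)^(1/1.5).
= (0.439×0.155/4.92)^(0.6667) = (0.01383)^(0.6667) = 0.0576 mol/L.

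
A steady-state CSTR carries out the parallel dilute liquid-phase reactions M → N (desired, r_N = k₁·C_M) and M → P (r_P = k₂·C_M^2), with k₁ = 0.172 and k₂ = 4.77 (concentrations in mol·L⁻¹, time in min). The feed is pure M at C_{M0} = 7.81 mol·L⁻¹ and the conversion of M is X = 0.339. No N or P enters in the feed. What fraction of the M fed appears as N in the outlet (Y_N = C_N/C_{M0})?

0.00235

Exit C_M = C_{M0}(1−X) = 7.81×0.661 = 5.162 mol·L⁻¹.
In a CSTR the entire volume is at exit conditions, so r_N = 0.172×5.162 = 0.8879 and r_P = 4.77×5.162^2 = 127.1.
Fraction of consumed M going to N: r_N/(r_N+r_P) = 0.006936.
C_N = 0.006936·C_{M0}·X = 0.006936×7.81×0.339 = 0.0184 mol·L⁻¹; Y_N = C_N/C_{M0} = 0.00235.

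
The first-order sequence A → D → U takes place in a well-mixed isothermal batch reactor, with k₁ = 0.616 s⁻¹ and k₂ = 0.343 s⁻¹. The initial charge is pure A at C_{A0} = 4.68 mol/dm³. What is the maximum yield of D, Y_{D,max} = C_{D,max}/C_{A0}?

0.479

At the optimum, C_{D,max}/C_{A0} = (k₁/k₂)^[k₂/(k₂−k₁)].
= (0.616/0.343)^(0.343/(0.343−0.616)) = (1.796)^(-1.256) = 0.4792.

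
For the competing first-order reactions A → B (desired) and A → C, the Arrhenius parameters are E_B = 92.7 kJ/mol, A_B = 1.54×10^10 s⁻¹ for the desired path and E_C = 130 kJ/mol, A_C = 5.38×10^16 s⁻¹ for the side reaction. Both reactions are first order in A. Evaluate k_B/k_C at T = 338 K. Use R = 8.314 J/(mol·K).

0.166

k_B/k_C = (A_B/A_C)·exp[−(E_B−E_C)/(RT)] = (A_B/A_C)·exp[(E_C−E_B)/(RT)].
(E_C−E_B)/(RT) = (130−92.7)×10³/(8.314×338) = 37300/2810 = 13.27.
k_B/k_C = (1.54×10^10/5.38×10^16)·exp(13.27) = 2.862×10^-7 × 5.815×10^5 = 0.166.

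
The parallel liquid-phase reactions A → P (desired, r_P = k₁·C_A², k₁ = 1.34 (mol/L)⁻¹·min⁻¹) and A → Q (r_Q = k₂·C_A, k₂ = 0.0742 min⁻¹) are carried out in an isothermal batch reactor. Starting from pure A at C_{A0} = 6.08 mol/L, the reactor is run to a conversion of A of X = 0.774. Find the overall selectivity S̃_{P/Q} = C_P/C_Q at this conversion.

57.3

C_A = C_{A0}(1−X) = 1.374 mol/L.
Along a PFR/batch, dC_Q/dC_A = −r_Q/(r_P+r_Q) = −k₂/(k₂+k₁·C_A).
Integrating from C_{A0} to C_A: C_Q = (0.0742/1.34)·ln[(0.0742+1.34·6.08)/(0.0742+1.34·1.37)] = 0.05537·ln(8.221/1.915) = 0.08067 mol/L.
Then C_P = (C_{A0}−C_A) − C_Q = 4.706 − 0.08067 = 4.625 mol/L.
S̃_{P/Q} = C_P/C_Q = 4.625/0.08067 = 57.3.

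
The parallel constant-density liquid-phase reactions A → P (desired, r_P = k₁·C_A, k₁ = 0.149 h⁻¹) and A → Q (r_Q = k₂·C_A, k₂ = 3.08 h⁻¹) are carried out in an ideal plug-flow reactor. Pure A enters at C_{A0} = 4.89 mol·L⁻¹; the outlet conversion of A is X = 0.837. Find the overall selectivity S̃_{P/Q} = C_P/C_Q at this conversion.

C_A = C_{A0}(1−X) = 0.7971 mol·L⁻¹.
Both paths are first order in A, so the instantaneous fraction to P is constant: dC_P/d(−C_A) = k₁/(k₁+k₂) = 0.04614.
C_P = 0.04614·(C_{A0}−C_A) = 0.04614×4.093 = 0.189 mol·L⁻¹.
C_Q = (C_{A0}−C_A)−C_P = 3.904 mol·L⁻¹; S̃_{P/Q} = 0.1889/3.904 = 0.0484.

0.0484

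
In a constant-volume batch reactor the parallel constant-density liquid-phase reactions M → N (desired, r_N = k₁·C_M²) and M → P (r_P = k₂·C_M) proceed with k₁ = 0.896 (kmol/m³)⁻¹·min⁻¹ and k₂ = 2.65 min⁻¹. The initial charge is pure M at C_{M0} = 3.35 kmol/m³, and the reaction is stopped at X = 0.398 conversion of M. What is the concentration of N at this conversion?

C_M = C_{M0}(1−X) = 2.017 kmol/m³.
Along a PFR/batch, dC_P/dC_M = −r_P/(r_N+r_P) = −k₂/(k₂+k₁·C_M).
Integrating from C_{M0} to C_M: C_P = (2.65/0.896)·ln[(2.65+0.896·3.35)/(2.65+0.896·2.02)] = 2.958·ln(5.652/4.457) = 0.7023 kmol/m³.
Then C_N = (C_{M0}−C_M) − C_P = 1.333 − 0.7023 = 0.6310 kmol/m³.

0.631 kmol/m³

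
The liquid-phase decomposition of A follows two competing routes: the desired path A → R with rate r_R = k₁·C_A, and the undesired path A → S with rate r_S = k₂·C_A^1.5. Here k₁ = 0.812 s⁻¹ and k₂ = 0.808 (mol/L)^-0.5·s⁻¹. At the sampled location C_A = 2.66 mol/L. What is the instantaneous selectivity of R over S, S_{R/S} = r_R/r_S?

S_{R/S} = r_R/r_S = (k₁·C_A)/(k₂·C_A^1.5) = (k₁/k₂)·C_A^-0.5.
= (0.812×2.660) / (0.808×2.660^1.5) = 2.160/3.505 = 0.616.
The undesired path is higher order in A, so low C_A (CSTR or dilute feed) favours R.

0.616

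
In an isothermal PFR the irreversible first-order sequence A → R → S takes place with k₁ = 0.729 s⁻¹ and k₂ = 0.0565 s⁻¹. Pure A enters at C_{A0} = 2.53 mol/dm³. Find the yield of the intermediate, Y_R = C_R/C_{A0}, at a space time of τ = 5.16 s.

0.785

Solving the coupled first-order balances gives C_R(τ) = [k₁/(k₂−k₁)]·C_{A0}·(e^(−k₁τ) − e^(−k₂τ)).
e^(−k₁τ) = e^(−0.729×5.16) = e^(−3.762) = 0.02325; e^(−k₂τ) = e^(−0.2915) = 0.7471.
C_R = 0.729×2.53/(0.0565−0.729) × (0.02325−0.7471) = (-2.743)×(-0.7239) = 1.985 mol/dm³.
Y_R = C_R/C_{A0} = 1.985/2.53 = 0.785.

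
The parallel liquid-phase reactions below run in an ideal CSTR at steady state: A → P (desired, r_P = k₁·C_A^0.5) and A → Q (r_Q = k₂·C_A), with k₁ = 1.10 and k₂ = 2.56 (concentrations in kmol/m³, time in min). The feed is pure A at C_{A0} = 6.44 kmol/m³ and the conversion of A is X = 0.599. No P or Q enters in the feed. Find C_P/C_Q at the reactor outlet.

Exit C_A = C_{A0}(1−X) = 6.44×0.401 = 2.582 kmol/m³.
In a CSTR the entire volume is at exit conditions, so r_P = 1.10×2.582^0.5 = 1.768 and r_Q = 2.56×2.582 = 6.611.
Overall selectivity = C_P/C_Q = r_Pτ/(r_Qτ) = r_P/r_Q = 0.267.

0.267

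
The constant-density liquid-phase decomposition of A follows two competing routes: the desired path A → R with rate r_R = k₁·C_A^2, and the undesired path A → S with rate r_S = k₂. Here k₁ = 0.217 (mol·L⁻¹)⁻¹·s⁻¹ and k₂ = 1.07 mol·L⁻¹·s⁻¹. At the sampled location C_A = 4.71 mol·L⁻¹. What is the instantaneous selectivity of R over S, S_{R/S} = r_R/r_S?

S_{R/S} = r_R/r_S = (k₁·C_A^2)/(k₂) = (k₁/k₂)·C_A^2.
= (0.217×4.710^2) / (1.07) = 4.814/1.070 = 4.50.

4.50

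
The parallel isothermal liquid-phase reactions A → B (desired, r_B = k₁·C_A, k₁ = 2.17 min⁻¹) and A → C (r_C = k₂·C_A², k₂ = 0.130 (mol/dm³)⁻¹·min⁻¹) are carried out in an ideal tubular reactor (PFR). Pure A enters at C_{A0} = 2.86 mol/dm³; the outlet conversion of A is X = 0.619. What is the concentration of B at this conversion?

C_A = C_{A0}(1−X) = 1.090 mol/dm³.
Along a PFR/batch, dC_B/dC_A = −r_B/(r_B+r_C) = −k₁/(k₁+k₂·C_A).
Integrating from C_{A0} to C_A: C_B = (2.17/0.130)·ln[(2.17+0.130·2.86)/(2.17+0.130·1.09)] = 16.69·ln(2.542/2.312) = 1.584 mol/dm³.

1.58 mol/dm³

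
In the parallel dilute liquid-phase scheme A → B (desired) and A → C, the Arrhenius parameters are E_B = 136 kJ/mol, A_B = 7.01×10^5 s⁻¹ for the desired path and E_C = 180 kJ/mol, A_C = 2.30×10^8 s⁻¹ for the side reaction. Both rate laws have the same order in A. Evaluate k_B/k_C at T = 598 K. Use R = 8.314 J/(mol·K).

Since both paths have the same order in A, the concentration cancels and S_{B/C} = k_B/k_C = (A_B/A_C)·exp[(E_C−E_B)/(RT)].
(E_C−E_B)/(RT) = (180−136)×10³/(8.314×598) = 44000/4972 = 8.850.
k_B/k_C = (7.01×10^5/2.30×10^8)·exp(8.850) = 0.003048 × 6974 = 21.3.

21.3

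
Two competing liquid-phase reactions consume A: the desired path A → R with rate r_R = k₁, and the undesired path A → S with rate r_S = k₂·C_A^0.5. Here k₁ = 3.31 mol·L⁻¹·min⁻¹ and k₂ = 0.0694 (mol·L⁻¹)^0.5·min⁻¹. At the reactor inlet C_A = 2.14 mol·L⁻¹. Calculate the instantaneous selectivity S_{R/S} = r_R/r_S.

S_{R/S} = r_R/r_S = (k₁)/(k₂·C_A^0.5) = (k₁/k₂)·C_A^-0.5.
= (3.31) / (0.0694×2.140^0.5) = 3.310/0.1015 = 32.6.

32.6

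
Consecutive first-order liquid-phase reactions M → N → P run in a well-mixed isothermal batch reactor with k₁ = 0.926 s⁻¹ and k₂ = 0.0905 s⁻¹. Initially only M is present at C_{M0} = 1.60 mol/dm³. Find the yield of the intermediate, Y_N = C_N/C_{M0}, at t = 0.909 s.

0.543

Solving the coupled first-order balances gives C_N(t) = [k₁/(k₂−k₁)]·C_{M0}·(e^(−k₁t) − e^(−k₂t)).
e^(−k₁t) = e^(−0.926×0.909) = e^(−0.8417) = 0.4310; e^(−k₂t) = e^(−0.08226) = 0.9210.
C_N = 0.926×1.60/(0.0905−0.926) × (0.4310−0.9210) = (-1.773)×(-0.4901) = 0.8690 mol/dm³.
Y_N = C_N/C_{M0} = 0.8690/1.60 = 0.543.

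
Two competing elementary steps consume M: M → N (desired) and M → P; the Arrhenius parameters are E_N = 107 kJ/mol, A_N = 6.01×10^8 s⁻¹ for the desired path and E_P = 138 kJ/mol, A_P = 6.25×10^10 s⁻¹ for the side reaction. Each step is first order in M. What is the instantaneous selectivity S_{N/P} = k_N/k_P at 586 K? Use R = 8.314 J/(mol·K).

5.58

With equal orders, S_{N/P} = k_N/k_P = (A_N/A_P)·exp[(E_P−E_N)/(RT)].
(E_P−E_N)/(RT) = (138−107)×10³/(8.314×586) = 31000/4872 = 6.363.
k_N/k_P = (6.01×10^8/6.25×10^10)·exp(6.363) = 0.009616 × 579.9 = 5.58.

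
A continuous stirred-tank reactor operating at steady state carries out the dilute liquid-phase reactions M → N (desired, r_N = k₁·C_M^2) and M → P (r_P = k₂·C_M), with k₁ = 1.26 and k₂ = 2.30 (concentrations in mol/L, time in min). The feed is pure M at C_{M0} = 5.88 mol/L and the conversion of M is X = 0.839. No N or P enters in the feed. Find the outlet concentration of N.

1.68 mol/L

Exit C_M = C_{M0}(1−X) = 5.88×0.161 = 0.9467 mol/L.
In a CSTR the entire volume is at exit conditions, so r_N = 1.26×0.9467^2 = 1.129 and r_P = 2.30×0.9467 = 2.177.
Fraction of consumed M going to N: r_N/(r_N+r_P) = 0.3415.
C_N = 0.3415·C_{M0}·X = 0.3415×5.88×0.839 = 1.68 mol/L.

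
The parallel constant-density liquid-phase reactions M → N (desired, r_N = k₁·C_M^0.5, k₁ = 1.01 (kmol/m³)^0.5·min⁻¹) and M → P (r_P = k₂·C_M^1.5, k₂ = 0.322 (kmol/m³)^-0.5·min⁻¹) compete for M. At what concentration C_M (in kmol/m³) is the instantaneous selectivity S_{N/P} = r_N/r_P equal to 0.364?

8.62 kmol/m³

S_{N/P} = (k₁/k₂)·C_M⁻¹ ⇒ C_M = (S·k₂/k₁)^(-1).
= (0.364×0.322/1.01)^(-1) = (0.1160)^(-1) = 8.62 kmol/m³.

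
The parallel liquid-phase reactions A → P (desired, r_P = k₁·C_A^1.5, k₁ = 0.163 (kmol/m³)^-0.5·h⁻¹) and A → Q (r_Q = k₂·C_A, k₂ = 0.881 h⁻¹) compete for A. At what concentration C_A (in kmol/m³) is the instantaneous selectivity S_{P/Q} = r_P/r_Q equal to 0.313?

2.86 kmol/m³

S_{P/Q} = (k₁/k₂)·C_A^0.5 ⇒ C_A = (S·k₂/k₁)^(2).
= (0.313×0.881/0.163)^(2) = (1.692)^(2) = 2.86 kmol/m³.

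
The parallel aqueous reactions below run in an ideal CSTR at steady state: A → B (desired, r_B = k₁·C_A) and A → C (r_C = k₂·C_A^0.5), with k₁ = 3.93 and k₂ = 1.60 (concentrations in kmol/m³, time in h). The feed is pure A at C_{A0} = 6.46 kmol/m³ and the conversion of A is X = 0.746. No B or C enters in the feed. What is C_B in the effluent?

3.66 kmol/m³

Exit C_A = C_{A0}(1−X) = 6.46×0.254 = 1.641 kmol/m³.
Rates in a CSTR are evaluated at the outlet concentration: r_B = 3.93×1.641 = 6.449, r_C = 1.60×1.641^0.5 = 2.050.
Fraction of consumed A going to B: r_B/(r_B+r_C) = 0.7588.
C_B = 0.7588·C_{A0}·X = 0.7588×6.46×0.746 = 3.66 kmol/m³.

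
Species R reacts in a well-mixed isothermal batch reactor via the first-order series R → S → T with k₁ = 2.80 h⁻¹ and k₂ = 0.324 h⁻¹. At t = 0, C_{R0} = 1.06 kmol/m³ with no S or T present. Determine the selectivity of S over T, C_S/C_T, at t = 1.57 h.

2.07

For first-order series with pure R initially, C_S(t) = k₁C_{R0}/(k₂−k₁)·(e^(−k₁t) − e^(−k₂t)).
e^(−k₁t) = e^(−2.80×1.57) = e^(−4.396) = 0.01233; e^(−k₂t) = e^(−0.5087) = 0.6013.
C_S = 2.80×1.06/(0.324−2.80) × (0.01233−0.6013) = (-1.199)×(-0.5890) = 0.7060 kmol/m³.
C_R = C_{R0}e^(−k₁t) = 0.01307 kmol/m³, so C_T = C_{R0}−C_R−C_S = 0.3409 kmol/m³; C_S/C_T = 2.07.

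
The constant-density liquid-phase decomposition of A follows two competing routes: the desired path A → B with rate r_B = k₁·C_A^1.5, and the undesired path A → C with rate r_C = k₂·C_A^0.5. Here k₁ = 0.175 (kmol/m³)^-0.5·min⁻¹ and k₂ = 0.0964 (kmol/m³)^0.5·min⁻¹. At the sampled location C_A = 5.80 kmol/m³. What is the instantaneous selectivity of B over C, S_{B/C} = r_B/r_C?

S_{B/C} = r_B/r_C = (k₁·C_A^1.5)/(k₂·C_A^0.5) = (k₁/k₂)·C_A.
= (0.175×5.800^1.5) / (0.0964×5.800^0.5) = 2.444/0.2322 = 10.5.

10.5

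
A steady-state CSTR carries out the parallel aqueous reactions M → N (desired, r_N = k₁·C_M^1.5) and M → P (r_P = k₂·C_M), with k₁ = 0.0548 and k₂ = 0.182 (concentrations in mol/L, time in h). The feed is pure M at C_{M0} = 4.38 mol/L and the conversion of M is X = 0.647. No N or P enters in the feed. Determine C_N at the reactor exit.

0.772 mol/L

Exit C_M = C_{M0}(1−X) = 4.38×0.353 = 1.546 mol/L.
Rates in a CSTR are evaluated at the outlet concentration: r_N = 0.0548×1.546^1.5 = 0.1054, r_P = 0.182×1.546 = 0.2814.
Fraction of consumed M going to N: r_N/(r_N+r_P) = 0.2724.
C_N = 0.2724·C_{M0}·X = 0.2724×4.38×0.647 = 0.772 mol/L.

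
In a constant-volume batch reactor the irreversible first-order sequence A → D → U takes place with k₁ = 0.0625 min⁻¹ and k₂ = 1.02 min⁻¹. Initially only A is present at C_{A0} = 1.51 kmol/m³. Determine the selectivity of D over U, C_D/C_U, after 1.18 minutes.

The intermediate concentration in a first-order A→B→C sequence is C_D = k₁C_{A0}(e^(−k₁t) − e^(−k₂t))/(k₂−k₁).
e^(−k₁t) = e^(−0.0625×1.18) = e^(−0.07375) = 0.9289; e^(−k₂t) = e^(−1.204) = 0.3001.
C_D = 0.0625×1.51/(1.02−0.0625) × (0.9289−0.3001) = 0.09856×0.6288 = 0.06198 kmol/m³.
C_A = C_{A0}e^(−k₁t) = 1.403 kmol/m³, so C_U = C_{A0}−C_A−C_D = 0.04538 kmol/m³; C_D/C_U = 1.37.

1.37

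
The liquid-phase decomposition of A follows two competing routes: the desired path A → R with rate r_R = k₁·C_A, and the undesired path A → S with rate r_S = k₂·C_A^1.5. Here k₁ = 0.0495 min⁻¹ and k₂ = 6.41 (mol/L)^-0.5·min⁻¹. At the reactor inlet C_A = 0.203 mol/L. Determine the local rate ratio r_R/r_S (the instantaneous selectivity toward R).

0.0171

S_{R/S} = r_R/r_S = (k₁·C_A)/(k₂·C_A^1.5) = (k₁/k₂)·C_A^-0.5.
= (0.0495×0.2030) / (6.41×0.2030^1.5) = 0.01005/0.5863 = 0.0171.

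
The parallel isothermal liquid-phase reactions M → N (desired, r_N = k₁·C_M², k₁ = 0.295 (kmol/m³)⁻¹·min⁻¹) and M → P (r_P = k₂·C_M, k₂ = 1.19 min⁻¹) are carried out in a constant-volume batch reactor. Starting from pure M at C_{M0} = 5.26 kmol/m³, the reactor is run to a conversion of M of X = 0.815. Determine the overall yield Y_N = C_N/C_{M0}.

0.341

C_M = C_{M0}(1−X) = 0.9731 kmol/m³.
Along a PFR/batch, dC_P/dC_M = −r_P/(r_N+r_P) = −k₂/(k₂+k₁·C_M).
Integrating from C_{M0} to C_M: C_P = (1.19/0.295)·ln[(1.19+0.295·5.26)/(1.19+0.295·0.973)] = 4.034·ln(2.742/1.477) = 2.495 kmol/m³.
Then C_N = (C_{M0}−C_M) − C_P = 4.287 − 2.495 = 1.792 kmol/m³.
Y_N = C_N/C_{M0} = 1.792/5.26 = 0.341.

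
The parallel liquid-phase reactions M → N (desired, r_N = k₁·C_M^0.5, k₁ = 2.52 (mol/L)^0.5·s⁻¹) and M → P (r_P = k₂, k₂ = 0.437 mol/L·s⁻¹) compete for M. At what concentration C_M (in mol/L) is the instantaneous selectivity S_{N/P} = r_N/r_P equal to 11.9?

S_{N/P} = (k₁/k₂)·C_M^0.5 ⇒ C_M = (S·k₂/k₁)^(2).
= (11.9×0.437/2.52)^(2) = (2.064)^(2) = 4.26 mol/L.

4.26 mol/L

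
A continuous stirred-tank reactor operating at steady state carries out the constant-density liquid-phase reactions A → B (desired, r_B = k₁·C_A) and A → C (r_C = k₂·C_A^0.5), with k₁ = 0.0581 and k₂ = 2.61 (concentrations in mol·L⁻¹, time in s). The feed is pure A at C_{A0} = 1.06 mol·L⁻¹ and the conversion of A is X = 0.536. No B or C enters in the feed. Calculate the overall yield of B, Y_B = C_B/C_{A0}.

0.00824

Exit C_A = C_{A0}(1−X) = 1.06×0.464 = 0.4918 mol·L⁻¹.
A CSTR operates uniformly at the exit composition, giving r_B = 0.02858 and r_C = 1.830 (each k·C_A^n at C_A = 0.4918).
Fraction of consumed A going to B: r_B/(r_B+r_C) = 0.01537.
C_B = 0.01537·C_{A0}·X = 0.01537×1.06×0.536 = 0.00873 mol·L⁻¹; Y_B = C_B/C_{A0} = 0.00824.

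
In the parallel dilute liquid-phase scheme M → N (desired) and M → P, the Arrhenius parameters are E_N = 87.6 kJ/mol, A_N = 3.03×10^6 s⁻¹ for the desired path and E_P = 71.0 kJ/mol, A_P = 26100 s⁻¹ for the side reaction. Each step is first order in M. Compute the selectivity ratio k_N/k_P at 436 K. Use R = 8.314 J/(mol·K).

With equal orders, S_{N/P} = k_N/k_P = (A_N/A_P)·exp[(E_P−E_N)/(RT)].
(E_P−E_N)/(RT) = (71.0−87.6)×10³/(8.314×436) = -16600/3625 = -4.579.
k_N/k_P = (3.03×10^6/26100)·exp(-4.579) = 116.1 × 0.01026 = 1.19.
Since E_N > E_P, raising the temperature improves selectivity toward N.

1.19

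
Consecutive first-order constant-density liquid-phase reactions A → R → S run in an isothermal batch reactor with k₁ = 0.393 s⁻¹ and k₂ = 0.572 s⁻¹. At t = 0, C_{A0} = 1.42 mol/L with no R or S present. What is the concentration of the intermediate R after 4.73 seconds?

For first-order series with pure A initially, C_R(t) = k₁C_{A0}/(k₂−k₁)·(e^(−k₁t) − e^(−k₂t)).
e^(−k₁t) = e^(−0.393×4.73) = e^(−1.859) = 0.1558; e^(−k₂t) = e^(−2.706) = 0.06683.
C_R = 0.393×1.42/(0.572−0.393) × (0.1558−0.06683) = 3.118×0.08901 = 0.2775 mol/L.

0.278 mol/L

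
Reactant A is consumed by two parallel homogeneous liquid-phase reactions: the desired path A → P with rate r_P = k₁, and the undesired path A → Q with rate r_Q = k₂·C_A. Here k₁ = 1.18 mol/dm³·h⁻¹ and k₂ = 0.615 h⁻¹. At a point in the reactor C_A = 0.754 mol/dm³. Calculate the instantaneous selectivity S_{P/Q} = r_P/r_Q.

2.54

S_{P/Q} = r_P/r_Q = (k₁)/(k₂·C_A) = (k₁/k₂)·C_A⁻¹.
= (1.18) / (0.615×0.7540) = 1.180/0.4637 = 2.54.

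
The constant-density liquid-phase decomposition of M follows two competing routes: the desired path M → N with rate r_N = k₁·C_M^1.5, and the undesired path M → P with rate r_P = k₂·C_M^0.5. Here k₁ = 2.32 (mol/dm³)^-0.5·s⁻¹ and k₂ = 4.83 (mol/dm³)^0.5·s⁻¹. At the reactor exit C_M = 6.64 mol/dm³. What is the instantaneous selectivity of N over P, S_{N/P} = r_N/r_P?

S_{N/P} = r_N/r_P = (k₁·C_M^1.5)/(k₂·C_M^0.5) = (k₁/k₂)·C_M.
= (2.32×6.640^1.5) / (4.83×6.640^0.5) = 39.70/12.45 = 3.19.

3.19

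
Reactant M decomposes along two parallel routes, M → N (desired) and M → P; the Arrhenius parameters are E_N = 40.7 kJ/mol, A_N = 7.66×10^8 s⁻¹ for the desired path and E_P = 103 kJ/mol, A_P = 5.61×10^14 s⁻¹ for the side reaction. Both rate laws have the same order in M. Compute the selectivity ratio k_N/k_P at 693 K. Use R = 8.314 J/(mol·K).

0.0678

With equal orders, S_{N/P} = k_N/k_P = (A_N/A_P)·exp[(E_P−E_N)/(RT)].
(E_P−E_N)/(RT) = (103−40.7)×10³/(8.314×693) = 62300/5762 = 10.81.
k_N/k_P = (7.66×10^8/5.61×10^14)·exp(10.81) = 1.365×10^-6 × 49660 = 0.0678.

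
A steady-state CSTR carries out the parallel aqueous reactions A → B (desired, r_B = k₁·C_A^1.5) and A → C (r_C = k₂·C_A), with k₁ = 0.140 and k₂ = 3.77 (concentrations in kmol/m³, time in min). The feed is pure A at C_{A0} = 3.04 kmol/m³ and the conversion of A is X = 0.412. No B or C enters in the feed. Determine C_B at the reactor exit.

0.0592 kmol/m³

Exit C_A = C_{A0}(1−X) = 3.04×0.588 = 1.788 kmol/m³.
Rates in a CSTR are evaluated at the outlet concentration: r_B = 0.140×1.788^1.5 = 0.3346, r_C = 3.77×1.788 = 6.739.
Fraction of consumed A going to B: r_B/(r_B+r_C) = 0.04730.
C_B = 0.04730·C_{A0}·X = 0.04730×3.04×0.412 = 0.0592 kmol/m³.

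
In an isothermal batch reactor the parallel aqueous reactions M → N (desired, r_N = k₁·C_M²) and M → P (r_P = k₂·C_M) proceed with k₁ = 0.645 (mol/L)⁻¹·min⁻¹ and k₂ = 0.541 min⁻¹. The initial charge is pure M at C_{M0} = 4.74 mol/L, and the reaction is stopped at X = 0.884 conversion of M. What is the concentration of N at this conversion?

3.02 mol/L

C_M = C_{M0}(1−X) = 0.5498 mol/L.
Along a PFR/batch, dC_P/dC_M = −r_P/(r_N+r_P) = −k₂/(k₂+k₁·C_M).
Integrating from C_{M0} to C_M: C_P = (0.541/0.645)·ln[(0.541+0.645·4.74)/(0.541+0.645·0.550)] = 0.8388·ln(3.598/0.8956) = 1.166 mol/L.
Then C_N = (C_{M0}−C_M) − C_P = 4.190 − 1.166 = 3.024 mol/L.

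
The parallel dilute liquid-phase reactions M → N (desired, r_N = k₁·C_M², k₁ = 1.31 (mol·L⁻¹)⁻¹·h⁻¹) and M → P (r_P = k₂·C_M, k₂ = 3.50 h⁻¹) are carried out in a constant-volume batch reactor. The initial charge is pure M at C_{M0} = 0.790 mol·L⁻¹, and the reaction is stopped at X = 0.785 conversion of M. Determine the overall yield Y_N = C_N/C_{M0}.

C_M = C_{M0}(1−X) = 0.1698 mol·L⁻¹.
Along a PFR/batch, dC_P/dC_M = −r_P/(r_N+r_P) = −k₂/(k₂+k₁·C_M).
Integrating from C_{M0} to C_M: C_P = (3.50/1.31)·ln[(3.50+1.31·0.790)/(3.50+1.31·0.170)] = 2.672·ln(4.535/3.723) = 0.5274 mol·L⁻¹.
Then C_N = (C_{M0}−C_M) − C_P = 0.6202 − 0.5274 = 0.09273 mol·L⁻¹.
Y_N = C_N/C_{M0} = 0.09273/0.790 = 0.117.

0.117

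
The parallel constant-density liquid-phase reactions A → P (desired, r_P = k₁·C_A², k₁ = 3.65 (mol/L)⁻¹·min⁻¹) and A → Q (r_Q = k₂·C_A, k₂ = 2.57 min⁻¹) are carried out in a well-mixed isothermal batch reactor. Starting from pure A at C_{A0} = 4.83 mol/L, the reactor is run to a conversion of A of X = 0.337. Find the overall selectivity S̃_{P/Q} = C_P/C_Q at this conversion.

5.64

C_A = C_{A0}(1−X) = 3.202 mol/L.
Along a PFR/batch, dC_Q/dC_A = −r_Q/(r_P+r_Q) = −k₂/(k₂+k₁·C_A).
Integrating from C_{A0} to C_A: C_Q = (2.57/3.65)·ln[(2.57+3.65·4.83)/(2.57+3.65·3.20)] = 0.7041·ln(20.20/14.26) = 0.2453 mol/L.
Then C_P = (C_{A0}−C_A) − C_Q = 1.628 − 0.2453 = 1.382 mol/L.
S̃_{P/Q} = C_P/C_Q = 1.382/0.2453 = 5.64.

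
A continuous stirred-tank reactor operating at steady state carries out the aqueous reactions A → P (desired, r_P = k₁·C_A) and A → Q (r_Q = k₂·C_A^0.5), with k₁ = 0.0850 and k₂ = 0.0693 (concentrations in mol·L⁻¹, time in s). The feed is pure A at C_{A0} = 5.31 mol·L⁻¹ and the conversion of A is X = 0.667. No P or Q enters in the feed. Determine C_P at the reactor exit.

2.20 mol·L⁻¹

Exit C_A = C_{A0}(1−X) = 5.31×0.333 = 1.768 mol·L⁻¹.
Rates in a CSTR are evaluated at the outlet concentration: r_P = 0.0850×1.768 = 0.1503, r_Q = 0.0693×1.768^0.5 = 0.09215.
Fraction of consumed A going to P: r_P/(r_P+r_Q) = 0.6199.
C_P = 0.6199·C_{A0}·X = 0.6199×5.31×0.667 = 2.20 mol·L⁻¹.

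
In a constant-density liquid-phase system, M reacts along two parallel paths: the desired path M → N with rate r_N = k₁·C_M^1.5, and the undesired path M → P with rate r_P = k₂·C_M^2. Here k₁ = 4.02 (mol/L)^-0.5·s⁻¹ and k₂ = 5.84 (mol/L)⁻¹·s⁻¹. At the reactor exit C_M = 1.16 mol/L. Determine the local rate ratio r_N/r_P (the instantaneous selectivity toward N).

S_{N/P} = r_N/r_P = (k₁·C_M^1.5)/(k₂·C_M^2) = (k₁/k₂)·C_M^-0.5.
= (4.02×1.160^1.5) / (5.84×1.160^2) = 5.022/7.858 = 0.639.
The undesired path is higher order in M, so low C_M (CSTR or dilute feed) favours N.

0.639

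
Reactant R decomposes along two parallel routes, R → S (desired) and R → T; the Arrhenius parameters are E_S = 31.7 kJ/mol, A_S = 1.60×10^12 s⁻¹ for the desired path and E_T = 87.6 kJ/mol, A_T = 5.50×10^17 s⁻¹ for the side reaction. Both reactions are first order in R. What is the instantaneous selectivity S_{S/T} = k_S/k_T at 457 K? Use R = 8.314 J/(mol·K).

7.13

Since both paths have the same order in R, the concentration cancels and S_{S/T} = k_S/k_T = (A_S/A_T)·exp[(E_T−E_S)/(RT)].
(E_T−E_S)/(RT) = (87.6−31.7)×10³/(8.314×457) = 55900/3799 = 14.71.
k_S/k_T = (1.60×10^12/5.50×10^17)·exp(14.71) = 2.909×10^-6 × 2.452×10^6 = 7.13.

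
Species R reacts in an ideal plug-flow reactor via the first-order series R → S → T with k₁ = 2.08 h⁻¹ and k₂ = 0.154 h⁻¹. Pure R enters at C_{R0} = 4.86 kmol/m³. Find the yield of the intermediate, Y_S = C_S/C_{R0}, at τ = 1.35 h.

0.812

Solving the coupled first-order balances gives C_S(τ) = [k₁/(k₂−k₁)]·C_{R0}·(e^(−k₁τ) − e^(−k₂τ)).
e^(−k₁τ) = e^(−2.08×1.35) = e^(−2.808) = 0.06033; e^(−k₂τ) = e^(−0.2079) = 0.8123.
C_S = 2.08×4.86/(0.154−2.08) × (0.06033−0.8123) = (-5.249)×(-0.7520) = 3.947 kmol/m³.
Y_S = C_S/C_{R0} = 3.947/4.86 = 0.812.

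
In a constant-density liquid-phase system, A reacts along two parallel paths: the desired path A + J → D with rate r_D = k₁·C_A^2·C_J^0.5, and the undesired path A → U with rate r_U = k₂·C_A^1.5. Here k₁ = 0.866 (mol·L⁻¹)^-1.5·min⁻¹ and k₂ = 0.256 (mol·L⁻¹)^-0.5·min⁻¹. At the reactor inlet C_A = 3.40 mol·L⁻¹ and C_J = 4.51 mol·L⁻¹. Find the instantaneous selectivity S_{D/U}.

13.2

S_{D/U} = r_D/r_U = (k₁·C_A^2·C_J^0.5)/(k₂·C_A^1.5) = (k₁/k₂)·C_A^0.5·C_J^0.5.
= (0.866×3.400^2×4.510^0.5) / (0.256×3.400^1.5) = 21.26/1.605 = 13.2.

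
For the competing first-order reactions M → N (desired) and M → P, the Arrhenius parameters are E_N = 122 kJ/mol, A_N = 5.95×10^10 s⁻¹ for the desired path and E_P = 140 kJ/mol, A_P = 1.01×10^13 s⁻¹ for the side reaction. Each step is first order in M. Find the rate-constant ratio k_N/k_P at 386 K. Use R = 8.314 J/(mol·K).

k_N/k_P = (A_N/A_P)·exp[−(E_N−E_P)/(RT)] = (A_N/A_P)·exp[(E_P−E_N)/(RT)].
(E_P−E_N)/(RT) = (140−122)×10³/(8.314×386) = 18000/3209 = 5.609.
k_N/k_P = (5.95×10^10/1.01×10^13)·exp(5.609) = 0.005891 × 272.8 = 1.61.

1.61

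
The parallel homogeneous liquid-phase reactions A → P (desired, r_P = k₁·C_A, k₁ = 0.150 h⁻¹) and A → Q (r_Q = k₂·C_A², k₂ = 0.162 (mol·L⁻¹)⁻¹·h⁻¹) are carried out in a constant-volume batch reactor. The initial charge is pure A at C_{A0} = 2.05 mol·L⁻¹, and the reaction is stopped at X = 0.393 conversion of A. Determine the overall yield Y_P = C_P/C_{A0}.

C_A = C_{A0}(1−X) = 1.244 mol·L⁻¹.
Along a PFR/batch, dC_P/dC_A = −r_P/(r_P+r_Q) = −k₁/(k₁+k₂·C_A).
Integrating from C_{A0} to C_A: C_P = (0.150/0.162)·ln[(0.150+0.162·2.05)/(0.150+0.162·1.24)] = 0.9259·ln(0.4821/0.3516) = 0.2923 mol·L⁻¹.
Y_P = C_P/C_{A0} = 0.2923/2.05 = 0.143.

0.143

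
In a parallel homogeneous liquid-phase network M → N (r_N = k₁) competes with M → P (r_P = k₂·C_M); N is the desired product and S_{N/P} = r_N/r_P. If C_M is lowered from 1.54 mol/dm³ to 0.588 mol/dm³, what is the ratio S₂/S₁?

S_{N/P} = (k₁/k₂)·C_M⁻¹, so S₂/S₁ = (C_{M,2}/C_{M,1})⁻¹.
= 1.54/0.588 = 2.62.
Selectivity toward N rises as C_M falls — low-concentration operation is favoured.

2.62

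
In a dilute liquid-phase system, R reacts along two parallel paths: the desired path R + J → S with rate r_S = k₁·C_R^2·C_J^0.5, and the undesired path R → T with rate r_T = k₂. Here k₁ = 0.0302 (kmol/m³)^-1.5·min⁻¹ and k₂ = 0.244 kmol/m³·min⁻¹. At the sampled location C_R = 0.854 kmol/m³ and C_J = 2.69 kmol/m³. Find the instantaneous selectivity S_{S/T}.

0.148

S_{S/T} = r_S/r_T = (k₁·C_R^2·C_J^0.5)/(k₂) = (k₁/k₂)·C_R^2·C_J^0.5.
= (0.0302×0.8540^2×2.690^0.5) / (0.244) = 0.03612/0.2440 = 0.148.
Since the desired path is higher order in R, keeping C_R high (PFR or concentrated feed) favours S.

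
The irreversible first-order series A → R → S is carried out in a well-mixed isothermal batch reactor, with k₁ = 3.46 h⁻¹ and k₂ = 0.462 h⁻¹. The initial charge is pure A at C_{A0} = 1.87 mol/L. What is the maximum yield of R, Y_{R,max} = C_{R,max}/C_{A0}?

Evaluating C_R at t_opt = ln(k₂/k₁)/(k₂−k₁) gives C_{R,max}/C_{A0} = (k₁/k₂)^[k₂/(k₂−k₁)].
= (3.46/0.462)^(0.462/(0.462−3.46)) = (7.489)^(-0.1541) = 0.7332.

0.733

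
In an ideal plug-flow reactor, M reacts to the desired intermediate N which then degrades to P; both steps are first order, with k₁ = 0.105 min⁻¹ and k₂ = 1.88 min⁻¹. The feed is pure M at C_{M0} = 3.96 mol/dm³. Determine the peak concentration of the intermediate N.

At the optimum, C_{N,max}/C_{M0} = (k₁/k₂)^[k₂/(k₂−k₁)].
= (0.105/1.88)^(1.88/(1.88−0.105)) = (0.05585)^(1.059) = 0.04709.
C_{N,max} = 0.04709×3.96 = 0.186 mol/dm³.

0.186 mol/dm³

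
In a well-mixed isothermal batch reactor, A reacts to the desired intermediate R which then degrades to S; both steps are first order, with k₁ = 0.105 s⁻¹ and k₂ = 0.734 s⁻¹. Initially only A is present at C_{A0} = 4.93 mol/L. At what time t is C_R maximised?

For first-order series the maximum of C_R occurs at t_opt = ln(k₂/k₁)/(k₂−k₁).
= ln(0.734/0.105)/(0.734−0.105) = ln(6.990)/0.6290 = 1.945/0.6290 = 3.09 s.

3.09 s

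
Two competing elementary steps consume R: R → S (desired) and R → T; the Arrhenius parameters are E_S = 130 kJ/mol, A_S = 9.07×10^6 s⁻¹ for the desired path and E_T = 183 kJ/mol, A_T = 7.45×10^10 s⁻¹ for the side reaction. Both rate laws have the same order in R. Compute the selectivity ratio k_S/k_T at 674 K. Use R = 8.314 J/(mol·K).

1.56

k_S/k_T = (A_S/A_T)·exp[−(E_S−E_T)/(RT)] = (A_S/A_T)·exp[(E_T−E_S)/(RT)].
(E_T−E_S)/(RT) = (183−130)×10³/(8.314×674) = 53000/5604 = 9.458.
k_S/k_T = (9.07×10^6/7.45×10^10)·exp(9.458) = 1.217×10^-4 × 12812 = 1.56.
Since E_S < E_T, lowering the temperature improves selectivity toward S.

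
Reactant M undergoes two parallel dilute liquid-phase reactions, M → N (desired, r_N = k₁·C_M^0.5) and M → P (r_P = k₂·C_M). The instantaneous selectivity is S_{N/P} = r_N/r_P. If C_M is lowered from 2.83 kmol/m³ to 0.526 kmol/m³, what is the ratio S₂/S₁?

2.32

S_{N/P} = (k₁/k₂)·C_M^-0.5, so S₂/S₁ = (C_{M,2}/C_{M,1})^-0.5.
= (0.526/2.83)^(-0.5) = (0.1859)^(-0.5) = 2.32.
Selectivity toward N rises as C_M falls — low-concentration operation is favoured.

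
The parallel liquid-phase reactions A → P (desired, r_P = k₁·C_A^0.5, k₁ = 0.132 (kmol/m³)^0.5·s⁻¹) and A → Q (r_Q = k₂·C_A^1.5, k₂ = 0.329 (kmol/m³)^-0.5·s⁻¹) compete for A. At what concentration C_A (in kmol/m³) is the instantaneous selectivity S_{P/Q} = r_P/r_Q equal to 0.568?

S_{P/Q} = (k₁/k₂)·C_A⁻¹ ⇒ C_A = (S·k₂/k₁)^(-1).
= (0.568×0.329/0.132)^(-1) = (1.416)^(-1) = 0.706 kmol/m³.

0.706 kmol/m³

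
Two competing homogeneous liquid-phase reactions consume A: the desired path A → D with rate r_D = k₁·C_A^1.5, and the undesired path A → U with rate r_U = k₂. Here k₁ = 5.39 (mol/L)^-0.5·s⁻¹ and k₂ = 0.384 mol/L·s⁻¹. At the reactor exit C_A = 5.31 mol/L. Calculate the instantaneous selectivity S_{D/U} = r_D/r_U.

S_{D/U} = r_D/r_U = (k₁·C_A^1.5)/(k₂) = (k₁/k₂)·C_A^1.5.
= (5.39×5.310^1.5) / (0.384) = 65.95/0.3840 = 172.
Since the desired path is higher order in A, keeping C_A high (PFR or concentrated feed) favours D.

172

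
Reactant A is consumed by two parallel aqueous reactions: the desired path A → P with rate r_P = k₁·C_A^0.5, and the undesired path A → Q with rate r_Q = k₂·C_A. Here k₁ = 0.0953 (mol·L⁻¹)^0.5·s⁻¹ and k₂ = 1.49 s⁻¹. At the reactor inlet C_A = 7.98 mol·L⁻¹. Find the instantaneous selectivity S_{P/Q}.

S_{P/Q} = r_P/r_Q = (k₁·C_A^0.5)/(k₂·C_A) = (k₁/k₂)·C_A^-0.5.
= (0.0953×7.980^0.5) / (1.49×7.980) = 0.2692/11.89 = 0.0226.
The undesired path is higher order in A, so low C_A (CSTR or dilute feed) favours P.

0.0226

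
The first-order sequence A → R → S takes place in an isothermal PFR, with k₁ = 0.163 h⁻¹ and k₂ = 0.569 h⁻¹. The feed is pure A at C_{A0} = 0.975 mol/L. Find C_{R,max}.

For a first-order series the maximum intermediate yield is C_{R,max}/C_{A0} = (k₁/k₂)^[k₂/(k₂−k₁)].
= (0.163/0.569)^(0.569/(0.569−0.163)) = (0.2865)^(1.401) = 0.1734.
C_{R,max} = 0.1734×0.975 = 0.169 mol/L.

0.169 mol/L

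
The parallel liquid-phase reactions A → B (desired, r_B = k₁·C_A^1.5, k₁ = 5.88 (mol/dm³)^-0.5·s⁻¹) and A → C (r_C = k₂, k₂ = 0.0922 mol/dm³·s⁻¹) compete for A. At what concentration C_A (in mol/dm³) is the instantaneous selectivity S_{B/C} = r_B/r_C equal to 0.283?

0.0270 mol/dm³

S_{B/C} = (k₁/k₂)·C_A^1.5 ⇒ C_A = (S·k₂/k₁)^(1/1.5).
= (0.283×0.0922/5.88)^(0.6667) = (0.004438)^(0.6667) = 0.0270 mol/dm³.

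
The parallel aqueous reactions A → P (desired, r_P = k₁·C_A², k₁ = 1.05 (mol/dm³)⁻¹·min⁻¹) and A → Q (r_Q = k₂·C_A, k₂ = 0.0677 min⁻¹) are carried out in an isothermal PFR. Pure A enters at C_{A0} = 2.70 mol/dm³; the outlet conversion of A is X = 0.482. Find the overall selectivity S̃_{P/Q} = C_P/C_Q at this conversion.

30.7

C_A = C_{A0}(1−X) = 1.399 mol/dm³.
Along a PFR/batch, dC_Q/dC_A = −r_Q/(r_P+r_Q) = −k₂/(k₂+k₁·C_A).
Integrating from C_{A0} to C_A: C_Q = (0.0677/1.05)·ln[(0.0677+1.05·2.70)/(0.0677+1.05·1.40)] = 0.06448·ln(2.903/1.536) = 0.04103 mol/dm³.
Then C_P = (C_{A0}−C_A) − C_Q = 1.301 − 0.04103 = 1.260 mol/dm³.
S̃_{P/Q} = C_P/C_Q = 1.260/0.04103 = 30.7.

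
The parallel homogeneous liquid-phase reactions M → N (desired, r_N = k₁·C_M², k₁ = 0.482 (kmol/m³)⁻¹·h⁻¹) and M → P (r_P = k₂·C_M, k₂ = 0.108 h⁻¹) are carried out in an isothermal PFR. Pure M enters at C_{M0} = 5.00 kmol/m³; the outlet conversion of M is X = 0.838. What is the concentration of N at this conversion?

C_M = C_{M0}(1−X) = 0.8100 kmol/m³.
Along a PFR/batch, dC_P/dC_M = −r_P/(r_N+r_P) = −k₂/(k₂+k₁·C_M).
Integrating from C_{M0} to C_M: C_P = (0.108/0.482)·ln[(0.108+0.482·5.00)/(0.108+0.482·0.810)] = 0.2241·ln(2.518/0.4984) = 0.3629 kmol/m³.
Then C_N = (C_{M0}−C_M) − C_P = 4.190 − 0.3629 = 3.827 kmol/m³.

3.83 kmol/m³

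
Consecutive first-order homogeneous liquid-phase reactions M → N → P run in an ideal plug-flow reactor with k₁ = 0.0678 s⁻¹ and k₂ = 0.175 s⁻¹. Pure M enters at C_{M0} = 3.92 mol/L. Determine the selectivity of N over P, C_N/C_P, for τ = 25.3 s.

0.149

The intermediate concentration in a first-order A→B→C sequence is C_N = k₁C_{M0}(e^(−k₁τ) − e^(−k₂τ))/(k₂−k₁).
e^(−k₁τ) = e^(−0.0678×25.3) = e^(−1.715) = 0.1799; e^(−k₂τ) = e^(−4.428) = 0.01194.
C_N = 0.0678×3.92/(0.175−0.0678) × (0.1799−0.01194) = 2.479×0.1680 = 0.4164 mol/L.
C_M = C_{M0}e^(−k₁τ) = 0.7052 mol/L, so C_P = C_{M0}−C_M−C_N = 2.798 mol/L; C_N/C_P = 0.149.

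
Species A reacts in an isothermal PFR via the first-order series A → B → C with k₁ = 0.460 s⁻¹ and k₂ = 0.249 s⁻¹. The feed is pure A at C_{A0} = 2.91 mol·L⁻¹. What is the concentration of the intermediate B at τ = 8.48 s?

0.640 mol·L⁻¹

For first-order series with pure A initially, C_B(τ) = k₁C_{A0}/(k₂−k₁)·(e^(−k₁τ) − e^(−k₂τ)).
e^(−k₁τ) = e^(−0.460×8.48) = e^(−3.901) = 0.02023; e^(−k₂τ) = e^(−2.112) = 0.1211.
C_B = 0.460×2.91/(0.249−0.460) × (0.02023−0.1211) = (-6.344)×(-0.1008) = 0.6397 mol·L⁻¹.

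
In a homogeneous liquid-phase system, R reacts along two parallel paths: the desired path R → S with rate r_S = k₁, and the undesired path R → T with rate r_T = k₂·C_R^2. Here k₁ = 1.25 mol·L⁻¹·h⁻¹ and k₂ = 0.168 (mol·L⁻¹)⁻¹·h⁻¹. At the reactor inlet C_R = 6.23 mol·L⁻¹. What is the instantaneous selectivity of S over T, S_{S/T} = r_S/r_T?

S_{S/T} = r_S/r_T = (k₁)/(k₂·C_R^2) = (k₁/k₂)·C_R^-2.
= (1.25) / (0.168×6.230^2) = 1.250/6.521 = 0.192.
The undesired path is higher order in R, so low C_R (CSTR or dilute feed) favours S.

0.192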